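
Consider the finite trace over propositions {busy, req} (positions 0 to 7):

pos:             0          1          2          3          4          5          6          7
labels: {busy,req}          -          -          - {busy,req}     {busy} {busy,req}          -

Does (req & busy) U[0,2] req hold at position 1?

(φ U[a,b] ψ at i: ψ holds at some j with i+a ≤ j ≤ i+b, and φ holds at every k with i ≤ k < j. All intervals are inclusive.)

Need some j in [1,3] with req, and (req & busy) at every k in [1,j-1].
  j=1: req false.
  j=2: req false.
  j=3: req false.
No j in the window works → until fails.

No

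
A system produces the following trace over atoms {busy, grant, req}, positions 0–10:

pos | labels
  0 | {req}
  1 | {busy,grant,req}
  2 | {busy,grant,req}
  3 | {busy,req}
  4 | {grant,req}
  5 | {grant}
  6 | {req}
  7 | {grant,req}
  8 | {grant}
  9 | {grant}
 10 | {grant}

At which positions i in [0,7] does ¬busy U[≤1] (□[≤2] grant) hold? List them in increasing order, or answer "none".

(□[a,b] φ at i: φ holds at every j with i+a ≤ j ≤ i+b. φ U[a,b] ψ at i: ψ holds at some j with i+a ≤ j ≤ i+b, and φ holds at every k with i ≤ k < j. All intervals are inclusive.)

6, 7

Evaluate at each i in [0,7]:
  i=0: ✗ (no rhs in [0,1])
  i=1: ✗ (no rhs in [1,2])
  i=2: ✗ (no rhs in [2,3])
  i=3: ✗ (no rhs in [3,4])
  i=4: ✗ (no rhs in [4,5])
  i=5: ✗ (no rhs in [5,6])
  i=6: ✓ (rhs at j=7; lhs holds on [6,6])
  i=7: ✓ (rhs at j=7)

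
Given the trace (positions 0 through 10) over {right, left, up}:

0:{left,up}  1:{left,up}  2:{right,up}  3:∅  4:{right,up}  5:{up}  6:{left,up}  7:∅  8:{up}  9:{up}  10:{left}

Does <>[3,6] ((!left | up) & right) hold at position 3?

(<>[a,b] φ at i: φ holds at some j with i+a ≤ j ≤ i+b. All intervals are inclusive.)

No

Check ((!left | up) & right) at each j in [6,9]:
  j=6: false
  j=7: false
  j=8: false
  j=9: false
No position in the window satisfies it → formula fails.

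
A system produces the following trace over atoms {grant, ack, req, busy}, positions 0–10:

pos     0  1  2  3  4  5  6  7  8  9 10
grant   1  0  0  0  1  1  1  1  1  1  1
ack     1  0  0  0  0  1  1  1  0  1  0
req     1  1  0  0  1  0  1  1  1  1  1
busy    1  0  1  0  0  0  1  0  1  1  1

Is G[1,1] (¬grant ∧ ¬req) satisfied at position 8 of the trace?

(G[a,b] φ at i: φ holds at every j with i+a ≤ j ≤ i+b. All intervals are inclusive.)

Does not hold

Check (¬grant ∧ ¬req) at every j in [9,9]:
  j=9: false
Fails at j=9 → formula fails.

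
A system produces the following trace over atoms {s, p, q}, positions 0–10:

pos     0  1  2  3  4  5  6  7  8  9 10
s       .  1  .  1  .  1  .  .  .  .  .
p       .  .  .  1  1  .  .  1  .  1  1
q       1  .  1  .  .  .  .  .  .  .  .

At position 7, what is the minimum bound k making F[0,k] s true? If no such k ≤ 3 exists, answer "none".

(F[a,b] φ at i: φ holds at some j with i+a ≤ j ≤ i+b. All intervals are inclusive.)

none

Scan j = 7,8,… for s:
  j=7: fails
  j=8: fails
  j=9: fails
  j=10: fails
No j in [7,10] satisfies it → none.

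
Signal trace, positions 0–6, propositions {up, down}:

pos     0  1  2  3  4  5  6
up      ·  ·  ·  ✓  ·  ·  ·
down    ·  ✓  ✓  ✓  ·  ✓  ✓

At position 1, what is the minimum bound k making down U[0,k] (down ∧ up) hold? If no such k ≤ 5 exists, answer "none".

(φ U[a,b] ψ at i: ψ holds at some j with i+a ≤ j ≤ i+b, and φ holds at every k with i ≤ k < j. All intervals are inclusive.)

Need earliest j ≥ 1 with (down ∧ up), and down at every k in [1,j-1].
  j=1: rhs fails.
  j=2: rhs fails.
  j=3: rhs holds; lhs holds on [1,2]. k = 2.

2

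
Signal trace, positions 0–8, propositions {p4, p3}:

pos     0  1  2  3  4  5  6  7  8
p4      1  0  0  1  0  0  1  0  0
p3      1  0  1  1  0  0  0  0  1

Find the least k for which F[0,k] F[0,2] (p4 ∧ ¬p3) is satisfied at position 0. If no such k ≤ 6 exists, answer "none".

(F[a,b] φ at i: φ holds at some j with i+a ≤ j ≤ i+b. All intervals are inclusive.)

4

Scan j = 0,1,… for F[0,2] (p4 ∧ ¬p3):
  j=0: fails
  j=1: fails
  j=2: fails
  j=3: fails
  j=4: holds
First hit at j=4, so smallest k = 4-0 = 4.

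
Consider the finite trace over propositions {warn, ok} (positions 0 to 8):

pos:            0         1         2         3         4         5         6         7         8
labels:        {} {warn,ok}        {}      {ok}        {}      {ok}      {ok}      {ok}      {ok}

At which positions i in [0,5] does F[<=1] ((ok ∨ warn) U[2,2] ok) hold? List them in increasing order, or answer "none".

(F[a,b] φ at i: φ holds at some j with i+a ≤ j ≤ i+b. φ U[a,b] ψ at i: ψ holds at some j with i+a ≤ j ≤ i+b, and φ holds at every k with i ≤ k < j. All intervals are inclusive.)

Evaluate at each i in [0,5]:
  i=0: ✗ (none in [0,1])
  i=1: ✗ (none in [1,2])
  i=2: ✗ (none in [2,3])
  i=3: ✗ (none in [3,4])
  i=4: ✓ (witness j=5)
  i=5: ✓ (witness j=5)

4, 5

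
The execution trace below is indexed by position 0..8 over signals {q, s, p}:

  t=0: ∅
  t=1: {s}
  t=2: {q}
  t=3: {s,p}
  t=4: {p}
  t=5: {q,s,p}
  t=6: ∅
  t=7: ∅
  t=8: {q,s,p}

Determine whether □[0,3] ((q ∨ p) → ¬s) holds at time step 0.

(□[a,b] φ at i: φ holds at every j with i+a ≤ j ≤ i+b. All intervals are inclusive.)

Does not hold

Check ((q ∨ p) → ¬s) at every j in [0,3]:
  j=0: antecedent false → ✓
  j=1: antecedent false → ✓
  j=2: antecedent true; consequent true → ✓
  j=3: antecedent true; consequent false → ✗
Fails at j=3 → formula fails.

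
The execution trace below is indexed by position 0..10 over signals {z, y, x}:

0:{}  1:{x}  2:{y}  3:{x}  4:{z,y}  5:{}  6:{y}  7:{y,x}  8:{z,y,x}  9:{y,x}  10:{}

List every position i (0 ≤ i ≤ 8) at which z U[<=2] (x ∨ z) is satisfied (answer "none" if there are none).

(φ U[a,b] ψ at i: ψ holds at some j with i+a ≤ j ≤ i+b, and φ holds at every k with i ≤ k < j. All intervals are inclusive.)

Evaluate at each i in [0,8]:
  i=0: ✗ (lhs fails at k=0 before rhs at j=1)
  i=1: ✓ (rhs at j=1)
  i=2: ✗ (lhs fails at k=2 before rhs at j=3)
  i=3: ✓ (rhs at j=3)
  i=4: ✓ (rhs at j=4)
  i=5: ✗ (lhs fails at k=5 before rhs at j=7)
  i=6: ✗ (lhs fails at k=6 before rhs at j=7)
  i=7: ✓ (rhs at j=7)
  i=8: ✓ (rhs at j=8)

1, 3, 4, 7, 8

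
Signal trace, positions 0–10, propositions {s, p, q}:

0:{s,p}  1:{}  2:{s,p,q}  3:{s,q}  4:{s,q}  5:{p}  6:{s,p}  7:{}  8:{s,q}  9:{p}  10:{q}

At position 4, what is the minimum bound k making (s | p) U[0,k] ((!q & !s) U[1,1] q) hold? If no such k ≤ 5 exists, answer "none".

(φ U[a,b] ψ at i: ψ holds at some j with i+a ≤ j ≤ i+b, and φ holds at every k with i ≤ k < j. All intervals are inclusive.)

Need earliest j ≥ 4 with ((!q & !s) U[1,1] q), and (s | p) at every k in [4,j-1].
  j=4: rhs fails.
  j=5: rhs fails.
  j=6: rhs fails.
  j=7: rhs holds; lhs holds on [4,6]. k = 3.

3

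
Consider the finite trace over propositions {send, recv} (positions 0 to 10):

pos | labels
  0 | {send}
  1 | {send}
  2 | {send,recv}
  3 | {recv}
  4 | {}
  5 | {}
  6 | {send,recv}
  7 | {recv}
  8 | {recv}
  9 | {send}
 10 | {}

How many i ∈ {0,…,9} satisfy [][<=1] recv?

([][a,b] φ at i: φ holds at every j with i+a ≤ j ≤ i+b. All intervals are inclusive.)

3

Evaluate at each i in [0,9]:
  i=0: ✗ (fails at j=0)
  i=1: ✗ (fails at j=1)
  i=2: ✓ (all of [2,3])
  i=3: ✗ (fails at j=4)
  i=4: ✗ (fails at j=4)
  i=5: ✗ (fails at j=5)
  i=6: ✓ (all of [6,7])
  i=7: ✓ (all of [7,8])
  i=8: ✗ (fails at j=9)
  i=9: ✗ (fails at j=9)
Positions where it holds: {2, 6, 7} → 3.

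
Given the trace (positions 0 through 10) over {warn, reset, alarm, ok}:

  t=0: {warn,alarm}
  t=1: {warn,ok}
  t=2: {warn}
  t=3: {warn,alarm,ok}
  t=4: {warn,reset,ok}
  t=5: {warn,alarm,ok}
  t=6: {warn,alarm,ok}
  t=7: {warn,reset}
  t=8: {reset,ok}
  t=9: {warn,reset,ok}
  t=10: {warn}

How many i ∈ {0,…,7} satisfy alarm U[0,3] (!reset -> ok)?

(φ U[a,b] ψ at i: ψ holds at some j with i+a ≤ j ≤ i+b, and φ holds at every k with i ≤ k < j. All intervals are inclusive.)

Evaluate at each i in [0,7]:
  i=0: ✓ (rhs at j=1; lhs holds on [0,0])
  i=1: ✓ (rhs at j=1)
  i=2: ✗ (lhs fails at k=2 before rhs at j=3)
  i=3: ✓ (rhs at j=3)
  i=4: ✓ (rhs at j=4)
  i=5: ✓ (rhs at j=5)
  i=6: ✓ (rhs at j=6)
  i=7: ✓ (rhs at j=7)
Positions where it holds: {0, 1, 3, 4, 5, 6, 7} → 7.

7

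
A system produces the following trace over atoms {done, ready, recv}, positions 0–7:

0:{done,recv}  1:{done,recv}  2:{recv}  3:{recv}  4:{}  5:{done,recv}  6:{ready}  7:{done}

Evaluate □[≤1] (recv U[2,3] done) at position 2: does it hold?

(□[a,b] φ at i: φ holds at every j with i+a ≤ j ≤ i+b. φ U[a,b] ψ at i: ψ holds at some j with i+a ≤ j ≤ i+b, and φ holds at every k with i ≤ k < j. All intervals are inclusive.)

Does not hold

Check (recv U[2,3] done) at every j in [2,3]:
  j=2: fails
  j=3: fails
Fails at j=2 → formula fails.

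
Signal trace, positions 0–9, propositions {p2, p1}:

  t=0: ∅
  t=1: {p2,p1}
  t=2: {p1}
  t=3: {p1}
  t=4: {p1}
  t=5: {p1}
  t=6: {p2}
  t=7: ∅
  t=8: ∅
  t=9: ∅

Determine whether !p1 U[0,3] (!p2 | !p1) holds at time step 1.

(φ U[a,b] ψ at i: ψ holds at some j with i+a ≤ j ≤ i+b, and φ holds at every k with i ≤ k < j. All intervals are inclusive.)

Does not hold

Need some j in [1,4] with (!p2 | !p1), and !p1 at every k in [1,j-1].
  j=1: (!p2 | !p1) false.
  j=2: (!p2 | !p1) holds, but !p1 fails at k=1 → not this j.
  j=3: (!p2 | !p1) holds, but !p1 fails at k=1 → not this j.
  j=4: (!p2 | !p1) holds, but !p1 fails at k=1 → not this j.
No j in the window works → until fails.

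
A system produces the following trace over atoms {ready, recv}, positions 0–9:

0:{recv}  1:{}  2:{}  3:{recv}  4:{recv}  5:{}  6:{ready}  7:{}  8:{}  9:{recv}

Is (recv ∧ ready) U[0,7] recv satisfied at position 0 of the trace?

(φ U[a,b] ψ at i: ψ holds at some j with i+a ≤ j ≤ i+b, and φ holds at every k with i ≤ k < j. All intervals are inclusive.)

Need some j in [0,7] with recv, and (recv ∧ ready) at every k in [0,j-1].
  j=0: recv holds; no prefix to check → satisfied.

Holds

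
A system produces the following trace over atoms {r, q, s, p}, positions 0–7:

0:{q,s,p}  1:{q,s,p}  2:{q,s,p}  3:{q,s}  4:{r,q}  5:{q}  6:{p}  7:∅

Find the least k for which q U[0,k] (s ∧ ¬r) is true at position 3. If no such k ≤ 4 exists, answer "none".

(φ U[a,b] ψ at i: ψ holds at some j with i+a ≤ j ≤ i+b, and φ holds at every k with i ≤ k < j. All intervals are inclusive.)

Need earliest j ≥ 3 with (s ∧ ¬r), and q at every k in [3,j-1].
  j=3: rhs holds (empty prefix). k = 0.

0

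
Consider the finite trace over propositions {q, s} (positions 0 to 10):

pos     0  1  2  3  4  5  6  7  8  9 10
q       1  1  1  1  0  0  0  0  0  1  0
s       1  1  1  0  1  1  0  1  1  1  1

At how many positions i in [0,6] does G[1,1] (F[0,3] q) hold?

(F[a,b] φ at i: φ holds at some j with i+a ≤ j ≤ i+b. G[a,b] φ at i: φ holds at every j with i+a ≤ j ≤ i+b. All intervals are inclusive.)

5

Evaluate at each i in [0,6]:
  i=0: ✓ (all of [1,1])
  i=1: ✓ (all of [2,2])
  i=2: ✓ (all of [3,3])
  i=3: ✗ (fails at j=4)
  i=4: ✗ (fails at j=5)
  i=5: ✓ (all of [6,6])
  i=6: ✓ (all of [7,7])
Positions where it holds: {0, 1, 2, 5, 6} → 5.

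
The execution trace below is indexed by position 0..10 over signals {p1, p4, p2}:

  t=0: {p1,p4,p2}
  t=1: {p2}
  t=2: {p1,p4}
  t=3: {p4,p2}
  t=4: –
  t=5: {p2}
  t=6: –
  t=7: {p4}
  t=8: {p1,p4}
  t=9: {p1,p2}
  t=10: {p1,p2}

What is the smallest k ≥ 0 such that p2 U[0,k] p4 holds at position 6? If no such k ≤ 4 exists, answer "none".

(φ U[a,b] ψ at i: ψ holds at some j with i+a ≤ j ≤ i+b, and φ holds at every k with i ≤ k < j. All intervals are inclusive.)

none

Need earliest j ≥ 6 with p4, and p2 at every k in [6,j-1].
  j=6: rhs fails.
  j=7: rhs holds but lhs fails at k=6.
  j=8: rhs holds but lhs fails at k=6.
  j=9: rhs fails.
  j=10: rhs fails.
No witness within the range → none.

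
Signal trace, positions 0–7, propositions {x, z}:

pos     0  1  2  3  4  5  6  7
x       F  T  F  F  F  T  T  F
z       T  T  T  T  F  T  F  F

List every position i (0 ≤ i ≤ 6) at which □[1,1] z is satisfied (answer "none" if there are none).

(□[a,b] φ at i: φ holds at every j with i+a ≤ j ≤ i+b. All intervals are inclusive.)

0, 1, 2, 4

Evaluate at each i in [0,6]:
  i=0: ✓ (all of [1,1])
  i=1: ✓ (all of [2,2])
  i=2: ✓ (all of [3,3])
  i=3: ✗ (fails at j=4)
  i=4: ✓ (all of [5,5])
  i=5: ✗ (fails at j=6)
  i=6: ✗ (fails at j=7)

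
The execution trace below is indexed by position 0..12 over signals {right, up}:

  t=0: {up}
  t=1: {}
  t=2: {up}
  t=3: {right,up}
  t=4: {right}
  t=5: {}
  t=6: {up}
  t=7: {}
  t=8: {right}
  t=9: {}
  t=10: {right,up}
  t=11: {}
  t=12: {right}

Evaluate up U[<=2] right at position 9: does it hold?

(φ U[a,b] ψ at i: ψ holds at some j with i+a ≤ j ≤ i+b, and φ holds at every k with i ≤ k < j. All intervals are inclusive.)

Does not hold

Need some j in [9,11] with right, and up at every k in [9,j-1].
  j=9: right false.
  j=10: right holds, but up fails at k=9 → not this j.
  j=11: right false.
No j in the window works → until fails.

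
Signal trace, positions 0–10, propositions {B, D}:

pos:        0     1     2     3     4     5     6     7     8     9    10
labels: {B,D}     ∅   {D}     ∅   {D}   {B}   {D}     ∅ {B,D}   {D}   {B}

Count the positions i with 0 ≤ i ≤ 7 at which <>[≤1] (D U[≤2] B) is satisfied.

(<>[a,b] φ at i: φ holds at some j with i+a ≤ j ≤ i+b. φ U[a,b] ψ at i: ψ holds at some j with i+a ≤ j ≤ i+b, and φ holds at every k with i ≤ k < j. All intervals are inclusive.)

5

Evaluate at each i in [0,7]:
  i=0: ✓ (witness j=0)
  i=1: ✗ (none in [1,2])
  i=2: ✗ (none in [2,3])
  i=3: ✓ (witness j=4)
  i=4: ✓ (witness j=4)
  i=5: ✓ (witness j=5)
  i=6: ✗ (none in [6,7])
  i=7: ✓ (witness j=8)
Positions where it holds: {0, 3, 4, 5, 7} → 5.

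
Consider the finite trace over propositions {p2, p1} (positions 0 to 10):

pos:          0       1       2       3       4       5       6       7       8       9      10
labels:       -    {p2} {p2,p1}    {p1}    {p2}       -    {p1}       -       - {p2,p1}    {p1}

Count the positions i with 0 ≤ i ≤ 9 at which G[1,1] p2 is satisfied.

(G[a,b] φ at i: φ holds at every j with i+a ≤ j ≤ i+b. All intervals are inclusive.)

4

Evaluate at each i in [0,9]:
  i=0: ✓ (all of [1,1])
  i=1: ✓ (all of [2,2])
  i=2: ✗ (fails at j=3)
  i=3: ✓ (all of [4,4])
  i=4: ✗ (fails at j=5)
  i=5: ✗ (fails at j=6)
  i=6: ✗ (fails at j=7)
  i=7: ✗ (fails at j=8)
  i=8: ✓ (all of [9,9])
  i=9: ✗ (fails at j=10)
Positions where it holds: {0, 1, 3, 8} → 4.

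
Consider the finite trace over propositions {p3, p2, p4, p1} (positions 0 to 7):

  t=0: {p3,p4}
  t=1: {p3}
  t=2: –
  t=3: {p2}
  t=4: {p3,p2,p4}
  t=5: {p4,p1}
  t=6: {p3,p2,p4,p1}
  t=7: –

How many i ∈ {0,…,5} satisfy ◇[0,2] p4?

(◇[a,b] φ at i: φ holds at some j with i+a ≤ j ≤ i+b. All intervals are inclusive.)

Evaluate at each i in [0,5]:
  i=0: ✓ (witness j=0)
  i=1: ✗ (none in [1,3])
  i=2: ✓ (witness j=4)
  i=3: ✓ (witness j=4)
  i=4: ✓ (witness j=4)
  i=5: ✓ (witness j=5)
Positions where it holds: {0, 2, 3, 4, 5} → 5.

5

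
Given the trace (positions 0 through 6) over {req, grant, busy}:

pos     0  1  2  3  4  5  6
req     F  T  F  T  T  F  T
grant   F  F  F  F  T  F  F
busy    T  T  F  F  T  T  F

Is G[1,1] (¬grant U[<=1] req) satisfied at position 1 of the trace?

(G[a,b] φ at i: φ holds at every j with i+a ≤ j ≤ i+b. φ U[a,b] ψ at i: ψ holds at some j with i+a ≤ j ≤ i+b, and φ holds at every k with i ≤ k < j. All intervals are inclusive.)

Check (¬grant U[<=1] req) at every j in [2,2]:
  j=2: holds
All positions satisfy it → formula holds.

Yes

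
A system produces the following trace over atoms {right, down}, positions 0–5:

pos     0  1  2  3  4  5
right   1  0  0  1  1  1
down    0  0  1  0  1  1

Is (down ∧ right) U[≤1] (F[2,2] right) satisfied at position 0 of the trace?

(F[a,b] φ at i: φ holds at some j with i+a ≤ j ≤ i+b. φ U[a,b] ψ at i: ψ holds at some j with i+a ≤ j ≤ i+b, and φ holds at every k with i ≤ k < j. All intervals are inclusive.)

False

Need some j in [0,1] with F[2,2] right, and (down ∧ right) at every k in [0,j-1].
  j=0: F[2,2] right — fails (none in [2,2]).
  j=1: F[2,2] right holds, but (down ∧ right) fails at k=0 → not this j.
No j in the window works → until fails.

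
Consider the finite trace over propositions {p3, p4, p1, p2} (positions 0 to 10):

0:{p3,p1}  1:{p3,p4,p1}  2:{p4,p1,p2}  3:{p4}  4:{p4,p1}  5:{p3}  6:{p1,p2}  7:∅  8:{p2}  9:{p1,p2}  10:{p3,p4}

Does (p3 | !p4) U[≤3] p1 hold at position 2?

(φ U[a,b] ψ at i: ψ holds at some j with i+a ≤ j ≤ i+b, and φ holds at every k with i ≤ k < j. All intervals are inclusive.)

Yes

Need some j in [2,5] with p1, and (p3 | !p4) at every k in [2,j-1].
  j=2: p1 holds; no prefix to check → satisfied.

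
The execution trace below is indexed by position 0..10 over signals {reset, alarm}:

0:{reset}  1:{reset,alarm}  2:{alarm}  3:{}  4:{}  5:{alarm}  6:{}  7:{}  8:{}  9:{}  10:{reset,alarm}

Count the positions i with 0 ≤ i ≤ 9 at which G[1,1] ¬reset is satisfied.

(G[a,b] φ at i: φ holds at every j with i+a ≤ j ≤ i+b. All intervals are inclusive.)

Evaluate at each i in [0,9]:
  i=0: ✗ (fails at j=1)
  i=1: ✓ (all of [2,2])
  i=2: ✓ (all of [3,3])
  i=3: ✓ (all of [4,4])
  i=4: ✓ (all of [5,5])
  i=5: ✓ (all of [6,6])
  i=6: ✓ (all of [7,7])
  i=7: ✓ (all of [8,8])
  i=8: ✓ (all of [9,9])
  i=9: ✗ (fails at j=10)
Positions where it holds: {1, 2, 3, 4, 5, 6, 7, 8} → 8.

8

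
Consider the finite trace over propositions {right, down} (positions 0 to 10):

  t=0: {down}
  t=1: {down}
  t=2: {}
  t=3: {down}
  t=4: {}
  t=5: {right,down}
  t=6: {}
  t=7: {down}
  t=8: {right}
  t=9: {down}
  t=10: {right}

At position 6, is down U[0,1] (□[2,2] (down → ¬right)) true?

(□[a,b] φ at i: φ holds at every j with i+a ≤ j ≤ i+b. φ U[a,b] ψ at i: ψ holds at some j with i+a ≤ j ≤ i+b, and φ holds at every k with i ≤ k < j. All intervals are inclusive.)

Need some j in [6,7] with □[2,2] (down → ¬right), and down at every k in [6,j-1].
  j=6: □[2,2] (down → ¬right) holds; no prefix to check → satisfied.

True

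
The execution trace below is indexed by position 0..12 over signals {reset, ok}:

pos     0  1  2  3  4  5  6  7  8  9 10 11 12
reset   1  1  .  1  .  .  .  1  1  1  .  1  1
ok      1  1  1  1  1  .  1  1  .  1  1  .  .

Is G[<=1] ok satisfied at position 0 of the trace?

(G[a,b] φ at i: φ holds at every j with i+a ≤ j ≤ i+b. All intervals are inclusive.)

Yes

Check ok at every j in [0,1]:
  j=0: true
  j=1: true
All positions satisfy it → formula holds.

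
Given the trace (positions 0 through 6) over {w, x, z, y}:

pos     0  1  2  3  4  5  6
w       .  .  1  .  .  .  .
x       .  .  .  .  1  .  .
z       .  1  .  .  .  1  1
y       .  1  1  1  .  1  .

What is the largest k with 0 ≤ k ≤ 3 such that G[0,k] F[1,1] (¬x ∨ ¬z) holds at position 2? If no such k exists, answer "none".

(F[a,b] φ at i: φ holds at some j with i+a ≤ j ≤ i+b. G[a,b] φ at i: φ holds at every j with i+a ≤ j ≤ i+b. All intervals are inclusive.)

3

F[1,1] (¬x ∨ ¬z) must hold from j=2 onward; find where it first fails.
  j=2: holds
  j=3: holds
  j=4: holds
  j=5: holds
Holds through j=5; largest k = 3.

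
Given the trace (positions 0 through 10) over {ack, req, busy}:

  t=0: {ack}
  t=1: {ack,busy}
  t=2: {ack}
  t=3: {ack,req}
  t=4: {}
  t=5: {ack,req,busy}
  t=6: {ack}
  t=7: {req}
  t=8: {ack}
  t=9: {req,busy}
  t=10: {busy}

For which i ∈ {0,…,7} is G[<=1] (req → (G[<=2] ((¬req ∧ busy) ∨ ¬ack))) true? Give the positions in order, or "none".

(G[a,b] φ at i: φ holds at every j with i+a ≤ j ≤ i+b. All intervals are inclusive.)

Evaluate at each i in [0,7]:
  i=0: ✓ (all of [0,1])
  i=1: ✓ (all of [1,2])
  i=2: ✗ (fails at j=3)
  i=3: ✗ (fails at j=3)
  i=4: ✗ (fails at j=5)
  i=5: ✗ (fails at j=5)
  i=6: ✗ (fails at j=7)
  i=7: ✗ (fails at j=7)

0, 1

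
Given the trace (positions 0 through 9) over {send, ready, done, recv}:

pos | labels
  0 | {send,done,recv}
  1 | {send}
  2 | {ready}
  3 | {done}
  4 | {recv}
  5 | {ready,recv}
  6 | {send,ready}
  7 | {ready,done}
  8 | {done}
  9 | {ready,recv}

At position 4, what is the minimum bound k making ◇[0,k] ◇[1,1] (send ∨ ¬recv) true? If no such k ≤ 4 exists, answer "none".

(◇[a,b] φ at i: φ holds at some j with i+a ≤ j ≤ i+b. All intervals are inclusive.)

1

Scan j = 4,5,… for ◇[1,1] (send ∨ ¬recv):
  j=4: fails
  j=5: holds
First hit at j=5, so smallest k = 5-4 = 1.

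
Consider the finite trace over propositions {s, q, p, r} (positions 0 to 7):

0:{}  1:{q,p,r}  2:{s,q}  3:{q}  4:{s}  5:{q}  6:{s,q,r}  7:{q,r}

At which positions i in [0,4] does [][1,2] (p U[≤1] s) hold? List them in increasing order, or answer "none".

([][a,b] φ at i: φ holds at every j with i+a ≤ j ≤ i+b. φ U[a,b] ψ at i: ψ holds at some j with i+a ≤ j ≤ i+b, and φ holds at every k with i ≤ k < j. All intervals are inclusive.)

Evaluate at each i in [0,4]:
  i=0: ✓ (all of [1,2])
  i=1: ✗ (fails at j=3)
  i=2: ✗ (fails at j=3)
  i=3: ✗ (fails at j=5)
  i=4: ✗ (fails at j=5)

0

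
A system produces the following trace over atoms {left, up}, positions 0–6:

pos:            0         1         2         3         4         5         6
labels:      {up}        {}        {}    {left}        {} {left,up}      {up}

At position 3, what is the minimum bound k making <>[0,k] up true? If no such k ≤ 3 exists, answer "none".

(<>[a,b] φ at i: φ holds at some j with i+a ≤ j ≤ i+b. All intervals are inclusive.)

Scan j = 3,4,… for up:
  j=3: fails
  j=4: fails
  j=5: holds
First hit at j=5, so smallest k = 5-3 = 2.

2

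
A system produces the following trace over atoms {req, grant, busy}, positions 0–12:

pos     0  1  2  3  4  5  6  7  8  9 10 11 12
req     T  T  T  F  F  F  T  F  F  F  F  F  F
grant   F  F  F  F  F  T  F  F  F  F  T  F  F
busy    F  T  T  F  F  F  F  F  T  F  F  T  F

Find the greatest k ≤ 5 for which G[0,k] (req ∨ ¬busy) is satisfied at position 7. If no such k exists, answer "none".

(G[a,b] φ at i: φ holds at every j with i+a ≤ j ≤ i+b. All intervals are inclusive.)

0

(req ∨ ¬busy) must hold from j=7 onward; find where it first fails.
  j=7: holds
  j=8: fails
Holds on [7,7], so largest k = 0.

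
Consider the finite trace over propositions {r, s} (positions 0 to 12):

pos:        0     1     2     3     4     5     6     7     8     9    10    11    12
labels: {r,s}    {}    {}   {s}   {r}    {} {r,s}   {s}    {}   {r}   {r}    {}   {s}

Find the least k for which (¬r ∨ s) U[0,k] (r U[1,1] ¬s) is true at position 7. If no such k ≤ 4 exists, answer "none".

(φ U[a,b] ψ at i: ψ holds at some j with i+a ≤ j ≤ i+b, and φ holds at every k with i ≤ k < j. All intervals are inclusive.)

Need earliest j ≥ 7 with (r U[1,1] ¬s), and (¬r ∨ s) at every k in [7,j-1].
  j=7: rhs fails.
  j=8: rhs fails.
  j=9: rhs holds; lhs holds on [7,8]. k = 2.

2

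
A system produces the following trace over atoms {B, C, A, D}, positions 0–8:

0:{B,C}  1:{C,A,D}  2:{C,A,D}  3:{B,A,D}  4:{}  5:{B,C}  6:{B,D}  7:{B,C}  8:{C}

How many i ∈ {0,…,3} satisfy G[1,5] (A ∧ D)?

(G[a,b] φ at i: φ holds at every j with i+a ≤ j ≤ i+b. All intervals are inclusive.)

Evaluate at each i in [0,3]:
  i=0: ✗ (fails at j=4)
  i=1: ✗ (fails at j=4)
  i=2: ✗ (fails at j=4)
  i=3: ✗ (fails at j=4)
Positions where it holds: {} → 0.

0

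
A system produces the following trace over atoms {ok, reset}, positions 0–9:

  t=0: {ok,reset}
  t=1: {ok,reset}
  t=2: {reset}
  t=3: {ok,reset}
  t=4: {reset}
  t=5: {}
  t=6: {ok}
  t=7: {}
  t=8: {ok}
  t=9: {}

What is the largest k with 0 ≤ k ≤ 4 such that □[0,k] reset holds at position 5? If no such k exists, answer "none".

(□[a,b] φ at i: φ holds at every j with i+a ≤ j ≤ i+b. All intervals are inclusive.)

none

reset must hold from j=5 onward; find where it first fails.
  j=5: fails → no k works.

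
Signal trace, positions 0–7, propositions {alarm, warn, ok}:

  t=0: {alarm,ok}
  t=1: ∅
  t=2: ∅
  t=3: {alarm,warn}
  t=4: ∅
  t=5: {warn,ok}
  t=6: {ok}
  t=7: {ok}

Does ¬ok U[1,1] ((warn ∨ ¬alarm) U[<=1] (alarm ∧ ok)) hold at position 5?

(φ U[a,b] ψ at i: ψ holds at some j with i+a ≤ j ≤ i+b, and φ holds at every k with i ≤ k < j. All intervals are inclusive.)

No

Need some j in [6,6] with ((warn ∨ ¬alarm) U[<=1] (alarm ∧ ok)), and ¬ok at every k in [5,j-1].
  j=6: ((warn ∨ ¬alarm) U[<=1] (alarm ∧ ok)) — fails.
No j in the window works → until fails.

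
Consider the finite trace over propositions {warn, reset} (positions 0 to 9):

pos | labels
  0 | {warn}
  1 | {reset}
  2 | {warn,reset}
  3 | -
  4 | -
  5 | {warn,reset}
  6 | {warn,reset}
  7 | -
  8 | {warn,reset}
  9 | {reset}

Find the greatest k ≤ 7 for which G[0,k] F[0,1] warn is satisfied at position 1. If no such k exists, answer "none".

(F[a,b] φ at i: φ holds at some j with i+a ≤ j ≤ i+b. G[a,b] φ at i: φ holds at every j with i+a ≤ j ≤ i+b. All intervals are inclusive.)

1

F[0,1] warn must hold from j=1 onward; find where it first fails.
  j=1: holds
  j=2: holds
  j=3: fails
Holds on [1,2], so largest k = 1.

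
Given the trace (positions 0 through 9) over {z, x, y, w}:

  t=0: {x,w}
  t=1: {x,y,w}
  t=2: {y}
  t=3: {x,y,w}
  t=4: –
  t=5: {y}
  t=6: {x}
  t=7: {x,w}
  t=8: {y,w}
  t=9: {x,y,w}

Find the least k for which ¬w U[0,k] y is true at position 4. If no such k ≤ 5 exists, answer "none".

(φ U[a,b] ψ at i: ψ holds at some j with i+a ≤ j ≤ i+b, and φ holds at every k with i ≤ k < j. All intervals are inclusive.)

Need earliest j ≥ 4 with y, and ¬w at every k in [4,j-1].
  j=4: rhs fails.
  j=5: rhs holds; lhs holds on [4,4]. k = 1.

1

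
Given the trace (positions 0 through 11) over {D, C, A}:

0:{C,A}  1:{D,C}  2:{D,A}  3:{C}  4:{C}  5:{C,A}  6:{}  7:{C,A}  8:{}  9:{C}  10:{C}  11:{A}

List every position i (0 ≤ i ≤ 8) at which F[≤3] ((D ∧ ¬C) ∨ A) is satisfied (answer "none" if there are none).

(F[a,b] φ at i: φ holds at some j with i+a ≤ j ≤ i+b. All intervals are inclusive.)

Evaluate at each i in [0,8]:
  i=0: ✓ (witness j=0)
  i=1: ✓ (witness j=2)
  i=2: ✓ (witness j=2)
  i=3: ✓ (witness j=5)
  i=4: ✓ (witness j=5)
  i=5: ✓ (witness j=5)
  i=6: ✓ (witness j=7)
  i=7: ✓ (witness j=7)
  i=8: ✓ (witness j=11)

0, 1, 2, 3, 4, 5, 6, 7, 8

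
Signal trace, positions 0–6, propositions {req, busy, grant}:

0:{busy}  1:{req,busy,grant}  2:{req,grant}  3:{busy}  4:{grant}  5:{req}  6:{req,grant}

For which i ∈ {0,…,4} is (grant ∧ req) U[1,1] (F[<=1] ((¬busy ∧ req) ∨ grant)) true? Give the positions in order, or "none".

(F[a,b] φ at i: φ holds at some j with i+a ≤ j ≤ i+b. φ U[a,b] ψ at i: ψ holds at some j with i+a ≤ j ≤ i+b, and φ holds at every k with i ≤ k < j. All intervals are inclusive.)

1, 2

Evaluate at each i in [0,4]:
  i=0: ✗ (lhs fails at k=0 before rhs at j=1)
  i=1: ✓ (rhs at j=2; lhs holds on [1,1])
  i=2: ✓ (rhs at j=3; lhs holds on [2,2])
  i=3: ✗ (lhs fails at k=3 before rhs at j=4)
  i=4: ✗ (lhs fails at k=4 before rhs at j=5)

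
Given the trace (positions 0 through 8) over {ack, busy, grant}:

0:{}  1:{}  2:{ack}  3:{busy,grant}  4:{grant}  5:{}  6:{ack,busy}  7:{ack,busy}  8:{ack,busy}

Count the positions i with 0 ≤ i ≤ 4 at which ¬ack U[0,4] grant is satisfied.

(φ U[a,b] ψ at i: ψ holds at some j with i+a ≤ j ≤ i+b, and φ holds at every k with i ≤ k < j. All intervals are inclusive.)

Evaluate at each i in [0,4]:
  i=0: ✗ (lhs fails at k=2 before rhs at j=3)
  i=1: ✗ (lhs fails at k=2 before rhs at j=3)
  i=2: ✗ (lhs fails at k=2 before rhs at j=3)
  i=3: ✓ (rhs at j=3)
  i=4: ✓ (rhs at j=4)
Positions where it holds: {3, 4} → 2.

2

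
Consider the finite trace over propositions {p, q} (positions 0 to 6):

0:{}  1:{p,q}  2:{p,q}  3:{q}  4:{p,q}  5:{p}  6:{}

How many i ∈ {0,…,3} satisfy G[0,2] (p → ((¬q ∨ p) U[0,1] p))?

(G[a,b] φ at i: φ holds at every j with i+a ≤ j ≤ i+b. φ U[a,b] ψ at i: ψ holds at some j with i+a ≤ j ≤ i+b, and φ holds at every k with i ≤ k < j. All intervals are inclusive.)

Evaluate at each i in [0,3]:
  i=0: ✓ (all of [0,2])
  i=1: ✓ (all of [1,3])
  i=2: ✓ (all of [2,4])
  i=3: ✓ (all of [3,5])
Positions where it holds: {0, 1, 2, 3} → 4.

4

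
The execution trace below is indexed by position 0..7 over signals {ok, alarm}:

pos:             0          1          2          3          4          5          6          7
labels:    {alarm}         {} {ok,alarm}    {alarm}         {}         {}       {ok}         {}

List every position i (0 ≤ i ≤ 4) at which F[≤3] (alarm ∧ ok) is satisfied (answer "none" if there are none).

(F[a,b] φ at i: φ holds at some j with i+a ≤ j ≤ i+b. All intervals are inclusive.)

0, 1, 2

Evaluate at each i in [0,4]:
  i=0: ✓ (witness j=2)
  i=1: ✓ (witness j=2)
  i=2: ✓ (witness j=2)
  i=3: ✗ (none in [3,6])
  i=4: ✗ (none in [4,7])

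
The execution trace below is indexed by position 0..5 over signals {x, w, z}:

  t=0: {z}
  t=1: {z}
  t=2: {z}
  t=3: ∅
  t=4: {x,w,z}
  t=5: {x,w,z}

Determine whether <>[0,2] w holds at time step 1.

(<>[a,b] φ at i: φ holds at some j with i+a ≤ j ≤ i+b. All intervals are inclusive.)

Check w at each j in [1,3]:
  j=1: false
  j=2: false
  j=3: false
No position in the window satisfies it → formula fails.

False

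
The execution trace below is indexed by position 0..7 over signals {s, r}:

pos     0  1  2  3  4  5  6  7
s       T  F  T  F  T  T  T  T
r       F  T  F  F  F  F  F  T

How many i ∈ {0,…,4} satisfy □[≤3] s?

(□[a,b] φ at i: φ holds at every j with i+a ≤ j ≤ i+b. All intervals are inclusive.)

1

Evaluate at each i in [0,4]:
  i=0: ✗ (fails at j=1)
  i=1: ✗ (fails at j=1)
  i=2: ✗ (fails at j=3)
  i=3: ✗ (fails at j=3)
  i=4: ✓ (all of [4,7])
Positions where it holds: {4} → 1.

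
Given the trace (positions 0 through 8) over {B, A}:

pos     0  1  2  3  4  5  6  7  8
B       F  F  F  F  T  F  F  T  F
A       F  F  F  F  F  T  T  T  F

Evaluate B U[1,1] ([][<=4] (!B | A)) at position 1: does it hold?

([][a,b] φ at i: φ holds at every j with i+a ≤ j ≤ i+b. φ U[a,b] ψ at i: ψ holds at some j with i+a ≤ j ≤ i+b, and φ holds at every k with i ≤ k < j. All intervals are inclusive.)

False

Need some j in [2,2] with [][<=4] (!B | A), and B at every k in [1,j-1].
  j=2: [][<=4] (!B | A) — fails at 4.
No j in the window works → until fails.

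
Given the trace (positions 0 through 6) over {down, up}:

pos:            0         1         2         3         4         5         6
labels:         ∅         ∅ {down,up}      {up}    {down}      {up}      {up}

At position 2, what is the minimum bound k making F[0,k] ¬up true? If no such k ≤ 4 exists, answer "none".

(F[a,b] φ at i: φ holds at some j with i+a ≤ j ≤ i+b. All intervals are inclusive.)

Scan j = 2,3,… for ¬up:
  j=2: fails
  j=3: fails
  j=4: holds
First hit at j=4, so smallest k = 4-2 = 2.

2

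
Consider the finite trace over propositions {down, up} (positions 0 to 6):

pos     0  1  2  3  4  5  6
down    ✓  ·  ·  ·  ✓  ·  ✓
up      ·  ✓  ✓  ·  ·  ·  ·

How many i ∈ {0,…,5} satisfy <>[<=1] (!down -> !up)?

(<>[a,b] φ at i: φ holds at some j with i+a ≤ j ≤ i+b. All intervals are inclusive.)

Evaluate at each i in [0,5]:
  i=0: ✓ (witness j=0)
  i=1: ✗ (none in [1,2])
  i=2: ✓ (witness j=3)
  i=3: ✓ (witness j=3)
  i=4: ✓ (witness j=4)
  i=5: ✓ (witness j=5)
Positions where it holds: {0, 2, 3, 4, 5} → 5.

5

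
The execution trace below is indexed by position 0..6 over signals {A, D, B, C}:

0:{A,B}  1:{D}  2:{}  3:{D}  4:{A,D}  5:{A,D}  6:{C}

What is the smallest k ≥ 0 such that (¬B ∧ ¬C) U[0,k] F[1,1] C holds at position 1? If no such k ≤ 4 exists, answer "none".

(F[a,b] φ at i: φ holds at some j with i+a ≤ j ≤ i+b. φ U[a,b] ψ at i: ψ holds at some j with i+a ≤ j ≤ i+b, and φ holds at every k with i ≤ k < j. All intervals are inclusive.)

Need earliest j ≥ 1 with F[1,1] C, and (¬B ∧ ¬C) at every k in [1,j-1].
  j=1: rhs fails.
  j=2: rhs fails.
  j=3: rhs fails.
  j=4: rhs fails.
  j=5: rhs holds; lhs holds on [1,4]. k = 4.

4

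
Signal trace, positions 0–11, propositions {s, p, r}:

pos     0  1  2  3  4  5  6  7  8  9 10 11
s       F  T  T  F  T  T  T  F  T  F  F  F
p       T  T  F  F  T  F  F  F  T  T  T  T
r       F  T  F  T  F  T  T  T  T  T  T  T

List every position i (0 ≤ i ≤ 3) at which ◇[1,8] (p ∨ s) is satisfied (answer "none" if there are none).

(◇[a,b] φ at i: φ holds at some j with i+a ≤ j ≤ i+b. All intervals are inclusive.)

Evaluate at each i in [0,3]:
  i=0: ✓ (witness j=1)
  i=1: ✓ (witness j=2)
  i=2: ✓ (witness j=4)
  i=3: ✓ (witness j=4)

0, 1, 2, 3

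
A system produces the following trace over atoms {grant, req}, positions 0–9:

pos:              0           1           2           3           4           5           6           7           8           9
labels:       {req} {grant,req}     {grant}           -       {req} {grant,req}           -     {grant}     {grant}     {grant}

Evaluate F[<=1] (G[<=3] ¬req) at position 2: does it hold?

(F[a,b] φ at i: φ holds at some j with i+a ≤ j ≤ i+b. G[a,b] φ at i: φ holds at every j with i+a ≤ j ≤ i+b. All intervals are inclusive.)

Check G[<=3] ¬req at each j in [2,3]:
  j=2: fails at 4
  j=3: fails at 4
No position in the window satisfies it → formula fails.

False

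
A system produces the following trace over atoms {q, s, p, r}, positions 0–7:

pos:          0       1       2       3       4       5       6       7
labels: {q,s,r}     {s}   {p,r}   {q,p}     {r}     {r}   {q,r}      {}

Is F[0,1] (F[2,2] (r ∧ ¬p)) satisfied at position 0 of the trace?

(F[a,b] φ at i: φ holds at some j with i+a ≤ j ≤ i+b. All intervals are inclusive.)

False

Check F[2,2] (r ∧ ¬p) at each j in [0,1]:
  j=0: fails (none in [2,2])
  j=1: fails (none in [3,3])
No position in the window satisfies it → formula fails.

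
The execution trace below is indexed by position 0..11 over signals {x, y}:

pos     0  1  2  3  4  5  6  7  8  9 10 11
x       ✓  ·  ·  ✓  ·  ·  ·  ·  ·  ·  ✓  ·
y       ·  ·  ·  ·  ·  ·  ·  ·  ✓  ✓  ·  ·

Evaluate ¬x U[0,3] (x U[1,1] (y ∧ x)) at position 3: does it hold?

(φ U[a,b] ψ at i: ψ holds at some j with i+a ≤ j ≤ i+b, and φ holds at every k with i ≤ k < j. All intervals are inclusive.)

Need some j in [3,6] with (x U[1,1] (y ∧ x)), and ¬x at every k in [3,j-1].
  j=3: (x U[1,1] (y ∧ x)) — fails.
  j=4: (x U[1,1] (y ∧ x)) — fails.
  j=5: (x U[1,1] (y ∧ x)) — fails.
  j=6: (x U[1,1] (y ∧ x)) — fails.
No j in the window works → until fails.

No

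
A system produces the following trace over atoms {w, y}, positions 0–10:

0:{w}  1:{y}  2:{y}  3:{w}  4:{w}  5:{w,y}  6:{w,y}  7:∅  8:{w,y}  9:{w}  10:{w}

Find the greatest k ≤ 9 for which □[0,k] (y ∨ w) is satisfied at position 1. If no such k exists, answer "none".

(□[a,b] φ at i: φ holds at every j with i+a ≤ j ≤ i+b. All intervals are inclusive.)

(y ∨ w) must hold from j=1 onward; find where it first fails.
  j=1: holds
  j=2: holds
  j=3: holds
  j=4: holds
  j=5: holds
  j=6: holds
  j=7: fails
Holds on [1,6], so largest k = 5.

5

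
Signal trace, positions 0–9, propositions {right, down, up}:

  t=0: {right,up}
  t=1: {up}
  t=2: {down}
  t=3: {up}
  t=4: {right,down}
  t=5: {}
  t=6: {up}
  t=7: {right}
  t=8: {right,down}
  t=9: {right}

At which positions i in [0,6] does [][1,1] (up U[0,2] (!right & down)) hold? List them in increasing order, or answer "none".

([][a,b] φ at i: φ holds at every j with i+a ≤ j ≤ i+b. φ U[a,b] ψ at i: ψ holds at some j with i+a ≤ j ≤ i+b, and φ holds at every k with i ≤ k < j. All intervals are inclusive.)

Evaluate at each i in [0,6]:
  i=0: ✓ (all of [1,1])
  i=1: ✓ (all of [2,2])
  i=2: ✗ (fails at j=3)
  i=3: ✗ (fails at j=4)
  i=4: ✗ (fails at j=5)
  i=5: ✗ (fails at j=6)
  i=6: ✗ (fails at j=7)

0, 1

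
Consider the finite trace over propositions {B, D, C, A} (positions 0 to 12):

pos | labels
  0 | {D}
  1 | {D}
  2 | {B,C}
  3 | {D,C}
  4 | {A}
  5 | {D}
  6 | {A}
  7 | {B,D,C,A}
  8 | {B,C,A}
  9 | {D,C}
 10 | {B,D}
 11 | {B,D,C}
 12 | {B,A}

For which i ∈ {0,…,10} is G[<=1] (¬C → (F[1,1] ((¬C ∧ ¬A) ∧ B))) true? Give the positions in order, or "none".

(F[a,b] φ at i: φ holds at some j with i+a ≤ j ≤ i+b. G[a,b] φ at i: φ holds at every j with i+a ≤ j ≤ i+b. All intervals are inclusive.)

Evaluate at each i in [0,10]:
  i=0: ✗ (fails at j=0)
  i=1: ✗ (fails at j=1)
  i=2: ✓ (all of [2,3])
  i=3: ✗ (fails at j=4)
  i=4: ✗ (fails at j=4)
  i=5: ✗ (fails at j=5)
  i=6: ✗ (fails at j=6)
  i=7: ✓ (all of [7,8])
  i=8: ✓ (all of [8,9])
  i=9: ✗ (fails at j=10)
  i=10: ✗ (fails at j=10)

2, 7, 8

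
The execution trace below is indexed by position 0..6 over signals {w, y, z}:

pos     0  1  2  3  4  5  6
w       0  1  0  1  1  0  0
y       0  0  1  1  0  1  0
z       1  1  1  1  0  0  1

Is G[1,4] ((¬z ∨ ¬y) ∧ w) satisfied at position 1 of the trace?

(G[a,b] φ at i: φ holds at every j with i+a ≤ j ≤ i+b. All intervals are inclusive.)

Does not hold

Check ((¬z ∨ ¬y) ∧ w) at every j in [2,5]:
  j=2: false
  j=3: false
  j=4: true
  j=5: false
Fails at j=2 → formula fails.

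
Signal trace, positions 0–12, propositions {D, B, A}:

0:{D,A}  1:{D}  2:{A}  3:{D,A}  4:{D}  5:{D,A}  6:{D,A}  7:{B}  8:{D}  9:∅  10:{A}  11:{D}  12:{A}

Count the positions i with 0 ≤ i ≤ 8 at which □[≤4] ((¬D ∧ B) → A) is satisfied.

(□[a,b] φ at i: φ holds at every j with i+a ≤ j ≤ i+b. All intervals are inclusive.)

Evaluate at each i in [0,8]:
  i=0: ✓ (all of [0,4])
  i=1: ✓ (all of [1,5])
  i=2: ✓ (all of [2,6])
  i=3: ✗ (fails at j=7)
  i=4: ✗ (fails at j=7)
  i=5: ✗ (fails at j=7)
  i=6: ✗ (fails at j=7)
  i=7: ✗ (fails at j=7)
  i=8: ✓ (all of [8,12])
Positions where it holds: {0, 1, 2, 8} → 4.

4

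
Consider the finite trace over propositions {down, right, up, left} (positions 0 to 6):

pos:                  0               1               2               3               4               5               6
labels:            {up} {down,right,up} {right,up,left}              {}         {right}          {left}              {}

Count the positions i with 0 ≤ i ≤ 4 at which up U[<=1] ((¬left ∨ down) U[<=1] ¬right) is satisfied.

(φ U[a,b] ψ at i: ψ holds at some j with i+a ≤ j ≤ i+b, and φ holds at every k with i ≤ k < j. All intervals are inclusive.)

Evaluate at each i in [0,4]:
  i=0: ✓ (rhs at j=0)
  i=1: ✗ (no rhs in [1,2])
  i=2: ✓ (rhs at j=3; lhs holds on [2,2])
  i=3: ✓ (rhs at j=3)
  i=4: ✓ (rhs at j=4)
Positions where it holds: {0, 2, 3, 4} → 4.

4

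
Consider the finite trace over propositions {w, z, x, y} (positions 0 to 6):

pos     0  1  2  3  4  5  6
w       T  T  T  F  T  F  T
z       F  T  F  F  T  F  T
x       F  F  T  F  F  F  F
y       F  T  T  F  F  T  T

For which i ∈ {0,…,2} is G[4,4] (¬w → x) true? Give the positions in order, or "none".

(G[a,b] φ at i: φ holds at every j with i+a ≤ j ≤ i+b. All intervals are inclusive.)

Evaluate at each i in [0,2]:
  i=0: ✓ (all of [4,4])
  i=1: ✗ (fails at j=5)
  i=2: ✓ (all of [6,6])

0, 2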